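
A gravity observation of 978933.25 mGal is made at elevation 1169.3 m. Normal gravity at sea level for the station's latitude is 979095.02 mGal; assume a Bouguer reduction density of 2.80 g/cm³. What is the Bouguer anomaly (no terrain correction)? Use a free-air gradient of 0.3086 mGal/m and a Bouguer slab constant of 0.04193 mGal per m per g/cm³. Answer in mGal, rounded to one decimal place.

Free-air correction = 0.3086 × 1169.3 = 360.85 mGal
Free-air anomaly = 978933.25 − 979095.02 + (360.85) = 199.08 mGal
Bouguer slab correction = 0.04193 × 2.80 × 1169.3 = 137.28 mGal
Simple Bouguer anomaly = 199.08 − (137.28) = 61.80 mGal

61.8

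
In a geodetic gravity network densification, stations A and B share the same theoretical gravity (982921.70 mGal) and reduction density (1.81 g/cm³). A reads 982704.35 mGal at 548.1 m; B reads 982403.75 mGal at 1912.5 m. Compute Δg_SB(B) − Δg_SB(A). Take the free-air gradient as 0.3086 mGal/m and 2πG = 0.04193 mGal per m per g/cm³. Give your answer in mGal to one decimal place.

16.9

Δg_SB(A) = 982704.35 − 982921.70 + 0.3086×548.1 − 0.04193×1.81×548.1 = -89.80 mGal
Δg_SB(B) = 982403.75 − 982921.70 + 0.3086×1912.5 − 0.04193×1.81×1912.5 = -72.90 mGal
Difference = -72.90 − (-89.80) = 16.90 mGal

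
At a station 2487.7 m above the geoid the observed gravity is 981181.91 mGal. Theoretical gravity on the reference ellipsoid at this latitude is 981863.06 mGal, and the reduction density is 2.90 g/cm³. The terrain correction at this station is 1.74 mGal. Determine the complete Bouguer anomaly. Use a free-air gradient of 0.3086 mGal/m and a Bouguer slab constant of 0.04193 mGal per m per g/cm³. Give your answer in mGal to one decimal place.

Free-air correction = 0.3086 × 2487.7 = 767.70 mGal
Free-air anomaly = 981181.91 − 981863.06 + (767.70) = 86.55 mGal
Bouguer slab correction = 0.04193 × 2.90 × 2487.7 = 302.50 mGal
Simple Bouguer anomaly = 86.55 − (302.50) = -215.95 mGal
Complete Bouguer anomaly = -215.95 + 1.74 = -214.21 mGal

-214.2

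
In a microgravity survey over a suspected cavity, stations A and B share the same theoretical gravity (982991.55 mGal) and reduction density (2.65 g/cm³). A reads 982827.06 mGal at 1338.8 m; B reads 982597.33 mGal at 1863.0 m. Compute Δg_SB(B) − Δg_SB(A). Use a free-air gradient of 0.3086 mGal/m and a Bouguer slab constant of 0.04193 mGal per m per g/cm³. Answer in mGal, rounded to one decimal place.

Δg_SB(A) = 982827.06 − 982991.55 + 0.3086×1338.8 − 0.04193×2.65×1338.8 = 99.90 mGal
Δg_SB(B) = 982597.33 − 982991.55 + 0.3086×1863.0 − 0.04193×2.65×1863.0 = -26.30 mGal
Difference = -26.30 − (99.90) = -126.20 mGal

-126.2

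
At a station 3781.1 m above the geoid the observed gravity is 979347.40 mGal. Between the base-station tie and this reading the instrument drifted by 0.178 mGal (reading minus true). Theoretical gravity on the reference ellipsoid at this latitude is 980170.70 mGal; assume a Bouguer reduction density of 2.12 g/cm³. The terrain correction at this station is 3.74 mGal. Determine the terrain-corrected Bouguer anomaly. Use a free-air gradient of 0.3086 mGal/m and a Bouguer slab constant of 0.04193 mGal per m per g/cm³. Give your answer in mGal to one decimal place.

11.0

Drift-corrected reading = 979347.40 − (0.178) = 979347.222 mGal
Free-air correction = 0.3086 × 3781.1 = 1166.85 mGal
Free-air anomaly = 979347.222 − 980170.70 + (1166.85) = 343.372 mGal
Bouguer slab correction = 0.04193 × 2.12 × 3781.1 = 336.11 mGal
Simple Bouguer anomaly = 343.372 − (336.11) = 7.262 mGal
Complete Bouguer anomaly = 7.262 + 3.74 = 11.002 mGal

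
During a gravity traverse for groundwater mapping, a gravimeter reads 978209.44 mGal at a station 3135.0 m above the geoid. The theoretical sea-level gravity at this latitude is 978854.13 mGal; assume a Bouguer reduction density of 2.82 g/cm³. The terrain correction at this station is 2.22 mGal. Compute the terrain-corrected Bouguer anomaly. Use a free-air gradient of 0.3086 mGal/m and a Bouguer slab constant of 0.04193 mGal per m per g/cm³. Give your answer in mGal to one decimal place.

-45.7

Free-air correction = 0.3086 × 3135.0 = 967.46 mGal
Free-air anomaly = 978209.44 − 978854.13 + (967.46) = 322.77 mGal
Bouguer slab correction = 0.04193 × 2.82 × 3135.0 = 370.69 mGal
Simple Bouguer anomaly = 322.77 − (370.69) = -47.92 mGal
Complete Bouguer anomaly = -47.92 + 2.22 = -45.70 mGal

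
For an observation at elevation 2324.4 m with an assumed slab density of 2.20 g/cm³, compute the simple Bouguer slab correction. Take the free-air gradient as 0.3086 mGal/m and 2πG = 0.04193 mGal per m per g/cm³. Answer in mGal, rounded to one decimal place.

Bouguer slab correction = 0.04193 × 2.20 × 2324.4 = 214.4 mGal

214.4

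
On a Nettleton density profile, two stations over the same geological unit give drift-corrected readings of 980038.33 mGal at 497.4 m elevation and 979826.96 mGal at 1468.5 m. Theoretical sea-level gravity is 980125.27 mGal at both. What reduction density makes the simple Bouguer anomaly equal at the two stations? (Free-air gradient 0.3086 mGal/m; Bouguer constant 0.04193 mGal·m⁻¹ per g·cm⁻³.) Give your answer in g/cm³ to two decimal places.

Δg_obs = 979826.96 − 980038.33 = -211.37 mGal over Δh = 1468.5 − 497.4 = 971.1 m
Equal Bouguer anomalies ⇒ Δg_obs + (0.3086 − 0.04193ρ)·Δh = 0
0.3086 − 0.04193ρ = −Δg_obs/Δh = 0.21766
ρ = (0.3086 − 0.21766) / 0.04193 = 2.17 g/cm³

2.17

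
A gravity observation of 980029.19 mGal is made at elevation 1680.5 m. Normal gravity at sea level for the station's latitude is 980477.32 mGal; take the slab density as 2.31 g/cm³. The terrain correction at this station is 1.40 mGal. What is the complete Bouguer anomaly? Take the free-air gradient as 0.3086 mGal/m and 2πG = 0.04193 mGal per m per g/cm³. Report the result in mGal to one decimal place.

-90.9

Free-air correction = 0.3086 × 1680.5 = 518.60 mGal
Free-air anomaly = 980029.19 − 980477.32 + (518.60) = 70.47 mGal
Bouguer slab correction = 0.04193 × 2.31 × 1680.5 = 162.77 mGal
Simple Bouguer anomaly = 70.47 − (162.77) = -92.30 mGal
Complete Bouguer anomaly = -92.30 + 1.40 = -90.90 mGal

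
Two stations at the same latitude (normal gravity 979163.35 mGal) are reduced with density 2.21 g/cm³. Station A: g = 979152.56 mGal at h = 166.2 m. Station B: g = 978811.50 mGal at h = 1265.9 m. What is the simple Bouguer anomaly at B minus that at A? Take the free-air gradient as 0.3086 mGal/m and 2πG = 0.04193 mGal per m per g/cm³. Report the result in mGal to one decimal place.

-103.6

Δg_SB(A) = 979152.56 − 979163.35 + 0.3086×166.2 − 0.04193×2.21×166.2 = 25.10 mGal
Δg_SB(B) = 978811.50 − 979163.35 + 0.3086×1265.9 − 0.04193×2.21×1265.9 = -78.50 mGal
Difference = -78.50 − (25.10) = -103.60 mGal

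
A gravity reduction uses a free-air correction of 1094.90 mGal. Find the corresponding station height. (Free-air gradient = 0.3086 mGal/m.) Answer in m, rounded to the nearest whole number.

3548

h = 1094.90 / 0.3086 = 3547.96 m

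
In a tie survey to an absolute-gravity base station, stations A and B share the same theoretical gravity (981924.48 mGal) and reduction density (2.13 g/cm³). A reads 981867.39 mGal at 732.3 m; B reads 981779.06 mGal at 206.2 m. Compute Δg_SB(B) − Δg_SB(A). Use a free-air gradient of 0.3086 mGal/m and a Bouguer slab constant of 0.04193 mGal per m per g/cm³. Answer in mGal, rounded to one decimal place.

-203.7

Δg_SB(A) = 981867.39 − 981924.48 + 0.3086×732.3 − 0.04193×2.13×732.3 = 103.50 mGal
Δg_SB(B) = 981779.06 − 981924.48 + 0.3086×206.2 − 0.04193×2.13×206.2 = -100.20 mGal
Difference = -100.20 − (103.50) = -203.70 mGal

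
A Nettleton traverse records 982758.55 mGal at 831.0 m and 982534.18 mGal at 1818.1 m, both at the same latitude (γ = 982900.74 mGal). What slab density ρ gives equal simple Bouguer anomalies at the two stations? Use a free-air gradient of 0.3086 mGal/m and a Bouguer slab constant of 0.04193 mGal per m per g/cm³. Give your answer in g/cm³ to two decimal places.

Δg_obs = 982534.18 − 982758.55 = -224.37 mGal over Δh = 1818.1 − 831.0 = 987.1 m
Equal Bouguer anomalies ⇒ Δg_obs + (0.3086 − 0.04193ρ)·Δh = 0
0.3086 − 0.04193ρ = −Δg_obs/Δh = 0.22730
ρ = (0.3086 − 0.22730) / 0.04193 = 1.94 g/cm³

1.94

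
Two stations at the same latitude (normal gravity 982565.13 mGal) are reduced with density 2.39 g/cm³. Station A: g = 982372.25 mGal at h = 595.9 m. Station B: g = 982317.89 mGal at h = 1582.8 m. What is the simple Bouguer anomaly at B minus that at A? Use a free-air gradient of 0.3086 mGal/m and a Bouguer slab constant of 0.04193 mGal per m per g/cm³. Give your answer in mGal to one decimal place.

151.3

Δg_SB(A) = 982372.25 − 982565.13 + 0.3086×595.9 − 0.04193×2.39×595.9 = -68.70 mGal
Δg_SB(B) = 982317.89 − 982565.13 + 0.3086×1582.8 − 0.04193×2.39×1582.8 = 82.60 mGal
Difference = 82.60 − (-68.70) = 151.30 mGal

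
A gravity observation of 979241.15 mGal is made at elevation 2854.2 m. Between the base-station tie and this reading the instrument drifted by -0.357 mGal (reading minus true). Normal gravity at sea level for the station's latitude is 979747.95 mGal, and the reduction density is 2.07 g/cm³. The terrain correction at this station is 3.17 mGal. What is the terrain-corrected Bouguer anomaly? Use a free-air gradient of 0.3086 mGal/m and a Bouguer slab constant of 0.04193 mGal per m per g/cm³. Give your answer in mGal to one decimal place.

129.8

Drift-corrected reading = 979241.15 − (-0.357) = 979241.507 mGal
Free-air correction = 0.3086 × 2854.2 = 880.81 mGal
Free-air anomaly = 979241.507 − 979747.95 + (880.81) = 374.367 mGal
Bouguer slab correction = 0.04193 × 2.07 × 2854.2 = 247.73 mGal
Simple Bouguer anomaly = 374.367 − (247.73) = 126.637 mGal
Complete Bouguer anomaly = 126.637 + 3.17 = 129.807 mGal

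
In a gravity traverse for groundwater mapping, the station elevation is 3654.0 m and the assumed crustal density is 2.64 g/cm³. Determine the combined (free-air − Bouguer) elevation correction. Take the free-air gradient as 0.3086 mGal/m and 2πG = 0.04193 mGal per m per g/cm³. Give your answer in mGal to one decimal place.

723.1

Combined gradient = 0.3086 − 0.04193 × 2.64 = 0.1979048 mGal/m
Combined elevation correction = 0.1979048 × 3654.0 = 723.1 mGal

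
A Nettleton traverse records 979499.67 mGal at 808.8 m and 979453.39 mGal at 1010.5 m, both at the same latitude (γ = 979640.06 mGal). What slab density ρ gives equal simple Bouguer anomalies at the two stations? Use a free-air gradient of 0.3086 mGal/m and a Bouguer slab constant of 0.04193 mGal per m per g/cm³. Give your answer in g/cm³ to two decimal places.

Δg_obs = 979453.39 − 979499.67 = -46.28 mGal over Δh = 1010.5 − 808.8 = 201.7 m
Equal Bouguer anomalies ⇒ Δg_obs + (0.3086 − 0.04193ρ)·Δh = 0
0.3086 − 0.04193ρ = −Δg_obs/Δh = 0.22945
ρ = (0.3086 − 0.22945) / 0.04193 = 1.89 g/cm³

1.89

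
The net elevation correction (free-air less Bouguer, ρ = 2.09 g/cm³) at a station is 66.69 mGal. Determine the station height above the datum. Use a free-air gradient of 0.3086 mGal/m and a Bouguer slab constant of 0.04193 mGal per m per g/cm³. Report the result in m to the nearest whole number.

302

Combined gradient = 0.3086 − 0.04193 × 2.09 = 0.2209663 mGal/m
h = 66.69 / 0.2209663 = 301.81 m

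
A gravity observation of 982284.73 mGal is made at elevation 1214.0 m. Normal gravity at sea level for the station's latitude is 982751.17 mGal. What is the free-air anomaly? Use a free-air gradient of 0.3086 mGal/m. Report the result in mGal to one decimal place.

Free-air correction = 0.3086 × 1214.0 = 374.64 mGal
Free-air anomaly = 982284.73 − 982751.17 + (374.64) = -91.80 mGal

-91.8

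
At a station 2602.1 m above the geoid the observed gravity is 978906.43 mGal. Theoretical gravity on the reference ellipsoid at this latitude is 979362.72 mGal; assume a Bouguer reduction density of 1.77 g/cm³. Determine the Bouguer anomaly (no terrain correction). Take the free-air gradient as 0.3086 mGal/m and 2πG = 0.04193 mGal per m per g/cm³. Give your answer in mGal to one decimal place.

Free-air correction = 0.3086 × 2602.1 = 803.01 mGal
Free-air anomaly = 978906.43 − 979362.72 + (803.01) = 346.72 mGal
Bouguer slab correction = 0.04193 × 1.77 × 2602.1 = 193.12 mGal
Simple Bouguer anomaly = 346.72 − (193.12) = 153.60 mGal

153.6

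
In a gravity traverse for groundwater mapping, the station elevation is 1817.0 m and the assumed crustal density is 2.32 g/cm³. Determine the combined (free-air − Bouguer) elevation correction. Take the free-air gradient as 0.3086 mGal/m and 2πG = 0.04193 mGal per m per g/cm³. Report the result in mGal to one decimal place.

384.0

Combined gradient = 0.3086 − 0.04193 × 2.32 = 0.2113224 mGal/m
Combined elevation correction = 0.2113224 × 1817.0 = 384.0 mGal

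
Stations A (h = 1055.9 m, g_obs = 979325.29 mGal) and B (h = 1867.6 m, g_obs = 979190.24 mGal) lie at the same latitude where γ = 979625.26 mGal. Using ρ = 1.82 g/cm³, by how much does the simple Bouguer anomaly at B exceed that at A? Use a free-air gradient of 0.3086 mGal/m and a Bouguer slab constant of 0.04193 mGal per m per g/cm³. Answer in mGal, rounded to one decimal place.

Δg_SB(A) = 979325.29 − 979625.26 + 0.3086×1055.9 − 0.04193×1.82×1055.9 = -54.70 mGal
Δg_SB(B) = 979190.24 − 979625.26 + 0.3086×1867.6 − 0.04193×1.82×1867.6 = -1.20 mGal
Difference = -1.20 − (-54.70) = 53.50 mGal

53.5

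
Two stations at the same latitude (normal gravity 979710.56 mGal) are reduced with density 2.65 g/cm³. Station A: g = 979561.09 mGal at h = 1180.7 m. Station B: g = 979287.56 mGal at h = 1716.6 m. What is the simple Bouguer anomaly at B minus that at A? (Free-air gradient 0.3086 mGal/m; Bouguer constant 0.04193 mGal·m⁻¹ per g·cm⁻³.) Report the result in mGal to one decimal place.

-167.7

Δg_SB(A) = 979561.09 − 979710.56 + 0.3086×1180.7 − 0.04193×2.65×1180.7 = 83.70 mGal
Δg_SB(B) = 979287.56 − 979710.56 + 0.3086×1716.6 − 0.04193×2.65×1716.6 = -84.00 mGal
Difference = -84.00 − (83.70) = -167.70 mGal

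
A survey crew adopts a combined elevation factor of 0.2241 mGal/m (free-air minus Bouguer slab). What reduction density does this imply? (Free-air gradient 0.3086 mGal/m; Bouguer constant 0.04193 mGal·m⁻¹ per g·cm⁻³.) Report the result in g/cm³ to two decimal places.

0.2241 = 0.3086 − 0.04193 × ρ
ρ = (0.3086 − 0.2241) / 0.04193 = 2.02 g/cm³

2.02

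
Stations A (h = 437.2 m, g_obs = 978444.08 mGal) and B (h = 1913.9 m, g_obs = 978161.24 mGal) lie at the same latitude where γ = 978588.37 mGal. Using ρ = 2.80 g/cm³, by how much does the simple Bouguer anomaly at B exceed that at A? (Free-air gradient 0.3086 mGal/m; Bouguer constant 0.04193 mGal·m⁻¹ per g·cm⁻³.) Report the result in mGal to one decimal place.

Δg_SB(A) = 978444.08 − 978588.37 + 0.3086×437.2 − 0.04193×2.80×437.2 = -60.70 mGal
Δg_SB(B) = 978161.24 − 978588.37 + 0.3086×1913.9 − 0.04193×2.80×1913.9 = -61.20 mGal
Difference = -61.20 − (-60.70) = -0.50 mGal

-0.5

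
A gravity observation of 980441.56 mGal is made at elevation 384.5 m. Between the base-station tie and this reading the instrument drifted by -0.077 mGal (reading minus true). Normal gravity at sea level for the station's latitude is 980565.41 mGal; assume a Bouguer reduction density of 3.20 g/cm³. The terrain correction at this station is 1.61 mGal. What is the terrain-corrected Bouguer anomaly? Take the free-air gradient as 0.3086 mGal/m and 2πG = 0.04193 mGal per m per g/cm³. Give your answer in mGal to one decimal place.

Drift-corrected reading = 980441.56 − (-0.077) = 980441.637 mGal
Free-air correction = 0.3086 × 384.5 = 118.66 mGal
Free-air anomaly = 980441.637 − 980565.41 + (118.66) = -5.113 mGal
Bouguer slab correction = 0.04193 × 3.20 × 384.5 = 51.59 mGal
Simple Bouguer anomaly = -5.113 − (51.59) = -56.703 mGal
Complete Bouguer anomaly = -56.703 + 1.61 = -55.093 mGal

-55.1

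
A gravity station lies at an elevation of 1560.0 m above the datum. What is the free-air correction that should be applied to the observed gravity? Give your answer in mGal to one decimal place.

481.4

Free-air correction = 0.3086 × 1560.0 = 481.4 mGal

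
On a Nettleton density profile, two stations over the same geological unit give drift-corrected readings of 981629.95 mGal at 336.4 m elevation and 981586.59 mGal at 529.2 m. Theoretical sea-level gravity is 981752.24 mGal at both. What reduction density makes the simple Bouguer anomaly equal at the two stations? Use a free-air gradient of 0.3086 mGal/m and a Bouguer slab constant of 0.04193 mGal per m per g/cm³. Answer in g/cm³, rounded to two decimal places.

2.00

Δg_obs = 981586.59 − 981629.95 = -43.36 mGal over Δh = 529.2 − 336.4 = 192.8 m
Equal Bouguer anomalies ⇒ Δg_obs + (0.3086 − 0.04193ρ)·Δh = 0
0.3086 − 0.04193ρ = −Δg_obs/Δh = 0.22490
ρ = (0.3086 − 0.22490) / 0.04193 = 2.00 g/cm³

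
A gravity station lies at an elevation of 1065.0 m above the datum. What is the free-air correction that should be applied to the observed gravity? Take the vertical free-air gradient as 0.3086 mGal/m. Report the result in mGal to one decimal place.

Free-air correction = 0.3086 × 1065.0 = 328.7 mGal

328.7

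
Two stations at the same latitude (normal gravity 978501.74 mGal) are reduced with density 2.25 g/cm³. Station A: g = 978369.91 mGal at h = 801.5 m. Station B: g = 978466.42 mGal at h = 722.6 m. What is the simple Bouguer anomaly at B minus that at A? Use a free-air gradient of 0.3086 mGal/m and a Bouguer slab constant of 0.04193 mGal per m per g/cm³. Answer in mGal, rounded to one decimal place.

79.6

Δg_SB(A) = 978369.91 − 978501.74 + 0.3086×801.5 − 0.04193×2.25×801.5 = 39.90 mGal
Δg_SB(B) = 978466.42 − 978501.74 + 0.3086×722.6 − 0.04193×2.25×722.6 = 119.50 mGal
Difference = 119.50 − (39.90) = 79.60 mGal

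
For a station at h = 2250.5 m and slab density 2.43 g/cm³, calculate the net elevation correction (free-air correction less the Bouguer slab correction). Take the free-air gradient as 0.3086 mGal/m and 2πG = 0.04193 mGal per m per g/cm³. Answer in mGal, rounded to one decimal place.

465.2

Combined gradient = 0.3086 − 0.04193 × 2.43 = 0.2067101 mGal/m
Combined elevation correction = 0.2067101 × 2250.5 = 465.2 mGal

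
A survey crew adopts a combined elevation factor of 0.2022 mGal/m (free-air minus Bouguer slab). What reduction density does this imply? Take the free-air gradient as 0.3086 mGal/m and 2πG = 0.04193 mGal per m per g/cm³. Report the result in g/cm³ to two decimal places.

2.54

0.2022 = 0.3086 − 0.04193 × ρ
ρ = (0.3086 − 0.2022) / 0.04193 = 2.54 g/cm³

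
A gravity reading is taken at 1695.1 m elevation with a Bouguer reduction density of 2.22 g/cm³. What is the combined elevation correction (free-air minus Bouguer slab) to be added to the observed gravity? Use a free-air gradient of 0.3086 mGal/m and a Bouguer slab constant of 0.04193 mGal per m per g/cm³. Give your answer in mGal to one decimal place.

Combined gradient = 0.3086 − 0.04193 × 2.22 = 0.2155154 mGal/m
Combined elevation correction = 0.2155154 × 1695.1 = 365.3 mGal

365.3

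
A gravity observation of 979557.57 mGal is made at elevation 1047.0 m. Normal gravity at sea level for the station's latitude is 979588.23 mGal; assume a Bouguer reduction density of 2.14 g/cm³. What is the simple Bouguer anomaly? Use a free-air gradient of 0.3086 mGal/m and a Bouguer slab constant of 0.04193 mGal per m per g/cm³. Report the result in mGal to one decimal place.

198.5

Free-air correction = 0.3086 × 1047.0 = 323.10 mGal
Free-air anomaly = 979557.57 − 979588.23 + (323.10) = 292.44 mGal
Bouguer slab correction = 0.04193 × 2.14 × 1047.0 = 93.95 mGal
Simple Bouguer anomaly = 292.44 − (93.95) = 198.49 mGal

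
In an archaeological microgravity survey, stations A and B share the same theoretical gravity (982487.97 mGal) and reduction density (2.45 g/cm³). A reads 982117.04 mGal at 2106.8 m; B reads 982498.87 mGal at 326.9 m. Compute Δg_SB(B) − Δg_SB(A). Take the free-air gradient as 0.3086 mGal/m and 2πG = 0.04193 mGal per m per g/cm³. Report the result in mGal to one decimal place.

Δg_SB(A) = 982117.04 − 982487.97 + 0.3086×2106.8 − 0.04193×2.45×2106.8 = 62.80 mGal
Δg_SB(B) = 982498.87 − 982487.97 + 0.3086×326.9 − 0.04193×2.45×326.9 = 78.20 mGal
Difference = 78.20 − (62.80) = 15.40 mGal

15.4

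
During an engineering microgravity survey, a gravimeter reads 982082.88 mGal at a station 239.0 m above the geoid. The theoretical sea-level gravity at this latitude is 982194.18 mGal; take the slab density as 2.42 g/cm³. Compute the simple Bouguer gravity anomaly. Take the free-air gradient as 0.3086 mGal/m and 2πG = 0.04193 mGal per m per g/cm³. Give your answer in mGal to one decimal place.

-61.8

Free-air correction = 0.3086 × 239.0 = 73.76 mGal
Free-air anomaly = 982082.88 − 982194.18 + (73.76) = -37.54 mGal
Bouguer slab correction = 0.04193 × 2.42 × 239.0 = 24.25 mGal
Simple Bouguer anomaly = -37.54 − (24.25) = -61.79 mGal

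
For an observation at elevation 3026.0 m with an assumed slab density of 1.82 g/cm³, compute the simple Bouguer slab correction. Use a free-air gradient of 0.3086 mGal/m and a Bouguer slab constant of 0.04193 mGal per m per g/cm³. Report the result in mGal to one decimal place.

230.9

Bouguer slab correction = 0.04193 × 1.82 × 3026.0 = 230.9 mGal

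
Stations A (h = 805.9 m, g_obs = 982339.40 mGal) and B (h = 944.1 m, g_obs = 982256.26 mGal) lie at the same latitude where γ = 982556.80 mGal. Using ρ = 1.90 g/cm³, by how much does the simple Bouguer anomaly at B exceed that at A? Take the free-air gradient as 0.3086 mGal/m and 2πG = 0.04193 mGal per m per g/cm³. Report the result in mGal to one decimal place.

Δg_SB(A) = 982339.40 − 982556.80 + 0.3086×805.9 − 0.04193×1.90×805.9 = -32.90 mGal
Δg_SB(B) = 982256.26 − 982556.80 + 0.3086×944.1 − 0.04193×1.90×944.1 = -84.40 mGal
Difference = -84.40 − (-32.90) = -51.50 mGal

-51.5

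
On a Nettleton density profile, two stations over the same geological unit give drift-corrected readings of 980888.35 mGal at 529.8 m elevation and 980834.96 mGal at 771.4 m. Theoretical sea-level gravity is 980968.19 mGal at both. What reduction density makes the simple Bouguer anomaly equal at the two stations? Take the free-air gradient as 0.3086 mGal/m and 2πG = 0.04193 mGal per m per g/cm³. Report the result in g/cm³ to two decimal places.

2.09

Δg_obs = 980834.96 − 980888.35 = -53.39 mGal over Δh = 771.4 − 529.8 = 241.6 m
Equal Bouguer anomalies ⇒ Δg_obs + (0.3086 − 0.04193ρ)·Δh = 0
0.3086 − 0.04193ρ = −Δg_obs/Δh = 0.22099
ρ = (0.3086 − 0.22099) / 0.04193 = 2.09 g/cm³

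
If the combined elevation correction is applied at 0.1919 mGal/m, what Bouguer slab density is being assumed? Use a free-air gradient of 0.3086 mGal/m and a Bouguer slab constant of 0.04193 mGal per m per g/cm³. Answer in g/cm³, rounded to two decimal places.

2.78

0.1919 = 0.3086 − 0.04193 × ρ
ρ = (0.3086 − 0.1919) / 0.04193 = 2.78 g/cm³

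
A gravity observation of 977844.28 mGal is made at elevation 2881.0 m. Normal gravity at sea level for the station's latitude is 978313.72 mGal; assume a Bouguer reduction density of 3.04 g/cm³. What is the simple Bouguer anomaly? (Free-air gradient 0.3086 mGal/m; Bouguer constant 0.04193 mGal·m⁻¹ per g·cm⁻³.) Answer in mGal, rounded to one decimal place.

52.4

Free-air correction = 0.3086 × 2881.0 = 889.08 mGal
Free-air anomaly = 977844.28 − 978313.72 + (889.08) = 419.64 mGal
Bouguer slab correction = 0.04193 × 3.04 × 2881.0 = 367.23 mGal
Simple Bouguer anomaly = 419.64 − (367.23) = 52.41 mGal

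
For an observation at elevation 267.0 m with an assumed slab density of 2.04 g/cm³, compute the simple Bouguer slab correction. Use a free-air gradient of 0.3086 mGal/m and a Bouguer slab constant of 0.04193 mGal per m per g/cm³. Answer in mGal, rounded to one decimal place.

Bouguer slab correction = 0.04193 × 2.04 × 267.0 = 22.8 mGal

22.8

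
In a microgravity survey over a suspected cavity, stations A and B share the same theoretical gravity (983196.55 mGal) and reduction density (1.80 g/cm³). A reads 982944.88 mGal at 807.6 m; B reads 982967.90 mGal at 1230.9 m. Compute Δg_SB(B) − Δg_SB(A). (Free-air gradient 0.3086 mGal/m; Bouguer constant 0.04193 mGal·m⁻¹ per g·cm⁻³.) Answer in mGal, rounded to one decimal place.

Δg_SB(A) = 982944.88 − 983196.55 + 0.3086×807.6 − 0.04193×1.80×807.6 = -63.40 mGal
Δg_SB(B) = 982967.90 − 983196.55 + 0.3086×1230.9 − 0.04193×1.80×1230.9 = 58.30 mGal
Difference = 58.30 − (-63.40) = 121.70 mGal

121.7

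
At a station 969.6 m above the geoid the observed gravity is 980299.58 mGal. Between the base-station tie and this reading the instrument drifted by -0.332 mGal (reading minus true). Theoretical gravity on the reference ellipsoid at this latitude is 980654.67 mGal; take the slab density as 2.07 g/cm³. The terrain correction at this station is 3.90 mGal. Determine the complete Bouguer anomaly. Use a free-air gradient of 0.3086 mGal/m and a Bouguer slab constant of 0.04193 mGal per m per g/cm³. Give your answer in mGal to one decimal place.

Drift-corrected reading = 980299.58 − (-0.332) = 980299.912 mGal
Free-air correction = 0.3086 × 969.6 = 299.22 mGal
Free-air anomaly = 980299.912 − 980654.67 + (299.22) = -55.538 mGal
Bouguer slab correction = 0.04193 × 2.07 × 969.6 = 84.16 mGal
Simple Bouguer anomaly = -55.538 − (84.16) = -139.698 mGal
Complete Bouguer anomaly = -139.698 + 3.90 = -135.798 mGal

-135.8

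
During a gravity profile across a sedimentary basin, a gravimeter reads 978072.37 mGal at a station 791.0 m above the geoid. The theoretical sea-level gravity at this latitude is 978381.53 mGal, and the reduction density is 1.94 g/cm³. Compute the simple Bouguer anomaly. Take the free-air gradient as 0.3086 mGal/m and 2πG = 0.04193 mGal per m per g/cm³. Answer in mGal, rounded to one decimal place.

-129.4

Free-air correction = 0.3086 × 791.0 = 244.10 mGal
Free-air anomaly = 978072.37 − 978381.53 + (244.10) = -65.06 mGal
Bouguer slab correction = 0.04193 × 1.94 × 791.0 = 64.34 mGal
Simple Bouguer anomaly = -65.06 − (64.34) = -129.40 mGal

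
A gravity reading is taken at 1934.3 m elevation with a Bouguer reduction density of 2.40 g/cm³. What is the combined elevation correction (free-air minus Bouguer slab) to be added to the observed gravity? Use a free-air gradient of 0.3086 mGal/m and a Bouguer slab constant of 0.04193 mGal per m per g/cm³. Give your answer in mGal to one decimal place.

402.3

Combined gradient = 0.3086 − 0.04193 × 2.40 = 0.2079680 mGal/m
Combined elevation correction = 0.2079680 × 1934.3 = 402.3 mGal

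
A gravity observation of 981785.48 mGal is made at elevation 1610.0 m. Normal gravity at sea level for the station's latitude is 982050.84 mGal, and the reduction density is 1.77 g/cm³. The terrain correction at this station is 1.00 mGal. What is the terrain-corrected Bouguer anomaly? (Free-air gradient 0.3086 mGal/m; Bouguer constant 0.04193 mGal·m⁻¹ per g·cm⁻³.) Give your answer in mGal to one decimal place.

Free-air correction = 0.3086 × 1610.0 = 496.85 mGal
Free-air anomaly = 981785.48 − 982050.84 + (496.85) = 231.49 mGal
Bouguer slab correction = 0.04193 × 1.77 × 1610.0 = 119.49 mGal
Simple Bouguer anomaly = 231.49 − (119.49) = 112.00 mGal
Complete Bouguer anomaly = 112.00 + 1.00 = 113.00 mGal

113.0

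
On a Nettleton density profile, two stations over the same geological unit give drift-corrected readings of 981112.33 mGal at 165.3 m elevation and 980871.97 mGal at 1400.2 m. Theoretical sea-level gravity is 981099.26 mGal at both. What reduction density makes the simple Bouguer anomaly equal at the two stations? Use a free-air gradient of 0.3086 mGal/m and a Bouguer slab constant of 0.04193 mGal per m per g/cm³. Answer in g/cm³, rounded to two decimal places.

Δg_obs = 980871.97 − 981112.33 = -240.36 mGal over Δh = 1400.2 − 165.3 = 1234.9 m
Equal Bouguer anomalies ⇒ Δg_obs + (0.3086 − 0.04193ρ)·Δh = 0
0.3086 − 0.04193ρ = −Δg_obs/Δh = 0.19464
ρ = (0.3086 − 0.19464) / 0.04193 = 2.72 g/cm³

2.72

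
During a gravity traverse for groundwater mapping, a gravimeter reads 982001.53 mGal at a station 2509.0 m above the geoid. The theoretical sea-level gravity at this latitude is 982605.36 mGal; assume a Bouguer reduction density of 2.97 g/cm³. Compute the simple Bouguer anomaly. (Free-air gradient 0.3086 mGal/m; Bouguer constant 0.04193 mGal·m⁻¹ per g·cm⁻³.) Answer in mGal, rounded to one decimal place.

-142.0

Free-air correction = 0.3086 × 2509.0 = 774.28 mGal
Free-air anomaly = 982001.53 − 982605.36 + (774.28) = 170.45 mGal
Bouguer slab correction = 0.04193 × 2.97 × 2509.0 = 312.45 mGal
Simple Bouguer anomaly = 170.45 − (312.45) = -142.00 mGal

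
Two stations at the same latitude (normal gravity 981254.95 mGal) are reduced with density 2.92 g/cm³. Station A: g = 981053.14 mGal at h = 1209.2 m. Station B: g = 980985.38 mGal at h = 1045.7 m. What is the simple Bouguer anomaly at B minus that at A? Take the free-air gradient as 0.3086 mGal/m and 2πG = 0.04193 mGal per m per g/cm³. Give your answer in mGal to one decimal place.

-98.2

Δg_SB(A) = 981053.14 − 981254.95 + 0.3086×1209.2 − 0.04193×2.92×1209.2 = 23.30 mGal
Δg_SB(B) = 980985.38 − 981254.95 + 0.3086×1045.7 − 0.04193×2.92×1045.7 = -74.90 mGal
Difference = -74.90 − (23.30) = -98.20 mGal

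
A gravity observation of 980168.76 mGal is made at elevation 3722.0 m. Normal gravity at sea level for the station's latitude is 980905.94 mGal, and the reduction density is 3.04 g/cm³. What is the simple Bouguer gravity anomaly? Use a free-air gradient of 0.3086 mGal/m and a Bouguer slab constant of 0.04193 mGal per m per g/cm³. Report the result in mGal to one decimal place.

Free-air correction = 0.3086 × 3722.0 = 1148.61 mGal
Free-air anomaly = 980168.76 − 980905.94 + (1148.61) = 411.43 mGal
Bouguer slab correction = 0.04193 × 3.04 × 3722.0 = 474.43 mGal
Simple Bouguer anomaly = 411.43 − (474.43) = -63.00 mGal

-63.0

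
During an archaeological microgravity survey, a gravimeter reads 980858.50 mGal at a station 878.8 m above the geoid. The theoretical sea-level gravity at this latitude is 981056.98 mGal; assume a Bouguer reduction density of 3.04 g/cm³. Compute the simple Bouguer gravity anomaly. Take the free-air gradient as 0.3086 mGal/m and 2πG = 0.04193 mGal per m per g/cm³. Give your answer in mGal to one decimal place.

Free-air correction = 0.3086 × 878.8 = 271.20 mGal
Free-air anomaly = 980858.50 − 981056.98 + (271.20) = 72.72 mGal
Bouguer slab correction = 0.04193 × 3.04 × 878.8 = 112.02 mGal
Simple Bouguer anomaly = 72.72 − (112.02) = -39.30 mGal

-39.3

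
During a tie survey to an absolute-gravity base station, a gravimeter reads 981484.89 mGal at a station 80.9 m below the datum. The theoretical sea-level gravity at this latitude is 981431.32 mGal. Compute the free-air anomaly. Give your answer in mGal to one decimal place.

28.6

Free-air correction = 0.3086 × -80.9 = -24.97 mGal
Free-air anomaly = 981484.89 − 981431.32 + (-24.97) = 28.60 mGal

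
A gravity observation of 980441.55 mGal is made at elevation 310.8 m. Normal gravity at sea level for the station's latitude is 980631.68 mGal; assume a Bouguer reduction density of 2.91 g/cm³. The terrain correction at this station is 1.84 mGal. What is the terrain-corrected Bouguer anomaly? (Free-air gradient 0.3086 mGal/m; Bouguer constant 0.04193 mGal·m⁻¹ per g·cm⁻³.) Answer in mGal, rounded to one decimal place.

Free-air correction = 0.3086 × 310.8 = 95.91 mGal
Free-air anomaly = 980441.55 − 980631.68 + (95.91) = -94.22 mGal
Bouguer slab correction = 0.04193 × 2.91 × 310.8 = 37.92 mGal
Simple Bouguer anomaly = -94.22 − (37.92) = -132.14 mGal
Complete Bouguer anomaly = -132.14 + 1.84 = -130.30 mGal

-130.3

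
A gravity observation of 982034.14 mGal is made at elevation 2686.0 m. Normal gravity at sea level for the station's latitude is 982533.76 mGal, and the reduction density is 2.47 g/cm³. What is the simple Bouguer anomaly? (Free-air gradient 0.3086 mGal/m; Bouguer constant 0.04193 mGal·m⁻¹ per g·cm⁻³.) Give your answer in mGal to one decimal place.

Free-air correction = 0.3086 × 2686.0 = 828.90 mGal
Free-air anomaly = 982034.14 − 982533.76 + (828.90) = 329.28 mGal
Bouguer slab correction = 0.04193 × 2.47 × 2686.0 = 278.18 mGal
Simple Bouguer anomaly = 329.28 − (278.18) = 51.10 mGal

51.1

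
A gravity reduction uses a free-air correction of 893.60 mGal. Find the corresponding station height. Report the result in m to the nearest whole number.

2896

h = 893.60 / 0.3086 = 2895.66 m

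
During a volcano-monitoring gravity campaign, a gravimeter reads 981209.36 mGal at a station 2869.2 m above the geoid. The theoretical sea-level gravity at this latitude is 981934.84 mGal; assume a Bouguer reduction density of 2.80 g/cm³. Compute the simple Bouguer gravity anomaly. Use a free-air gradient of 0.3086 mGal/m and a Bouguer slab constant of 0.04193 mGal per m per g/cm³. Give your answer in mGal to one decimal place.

Free-air correction = 0.3086 × 2869.2 = 885.44 mGal
Free-air anomaly = 981209.36 − 981934.84 + (885.44) = 159.96 mGal
Bouguer slab correction = 0.04193 × 2.80 × 2869.2 = 336.86 mGal
Simple Bouguer anomaly = 159.96 − (336.86) = -176.90 mGal

-176.9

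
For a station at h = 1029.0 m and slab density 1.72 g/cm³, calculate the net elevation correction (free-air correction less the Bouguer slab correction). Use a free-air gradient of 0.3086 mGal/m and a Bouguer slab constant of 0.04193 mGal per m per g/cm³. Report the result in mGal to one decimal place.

Combined gradient = 0.3086 − 0.04193 × 1.72 = 0.2364804 mGal/m
Combined elevation correction = 0.2364804 × 1029.0 = 243.3 mGal

243.3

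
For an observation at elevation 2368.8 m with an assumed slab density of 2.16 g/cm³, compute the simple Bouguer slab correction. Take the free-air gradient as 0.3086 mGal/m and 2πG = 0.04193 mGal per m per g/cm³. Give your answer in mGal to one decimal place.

Bouguer slab correction = 0.04193 × 2.16 × 2368.8 = 214.5 mGal

214.5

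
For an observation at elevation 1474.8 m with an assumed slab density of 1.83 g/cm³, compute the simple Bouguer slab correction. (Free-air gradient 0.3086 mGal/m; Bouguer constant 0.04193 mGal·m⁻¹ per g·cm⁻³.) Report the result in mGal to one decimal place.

Bouguer slab correction = 0.04193 × 1.83 × 1474.8 = 113.2 mGal

113.2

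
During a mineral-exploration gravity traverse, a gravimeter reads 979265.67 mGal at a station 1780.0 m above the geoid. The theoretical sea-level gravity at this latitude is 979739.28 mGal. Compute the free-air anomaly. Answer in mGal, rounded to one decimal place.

Free-air correction = 0.3086 × 1780.0 = 549.31 mGal
Free-air anomaly = 979265.67 − 979739.28 + (549.31) = 75.70 mGal

75.7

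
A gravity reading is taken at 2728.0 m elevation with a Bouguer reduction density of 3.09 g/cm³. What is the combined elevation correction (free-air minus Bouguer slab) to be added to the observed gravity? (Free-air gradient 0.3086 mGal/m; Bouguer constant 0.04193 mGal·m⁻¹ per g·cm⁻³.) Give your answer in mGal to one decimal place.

488.4

Combined gradient = 0.3086 − 0.04193 × 3.09 = 0.1790363 mGal/m
Combined elevation correction = 0.1790363 × 2728.0 = 488.4 mGal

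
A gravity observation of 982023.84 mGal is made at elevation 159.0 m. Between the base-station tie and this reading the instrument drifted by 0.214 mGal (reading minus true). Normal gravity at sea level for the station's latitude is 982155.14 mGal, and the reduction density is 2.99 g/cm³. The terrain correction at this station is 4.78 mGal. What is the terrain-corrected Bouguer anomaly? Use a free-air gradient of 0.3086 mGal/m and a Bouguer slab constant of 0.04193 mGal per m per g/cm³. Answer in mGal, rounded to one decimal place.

-97.6

Drift-corrected reading = 982023.84 − (0.214) = 982023.626 mGal
Free-air correction = 0.3086 × 159.0 = 49.07 mGal
Free-air anomaly = 982023.626 − 982155.14 + (49.07) = -82.444 mGal
Bouguer slab correction = 0.04193 × 2.99 × 159.0 = 19.93 mGal
Simple Bouguer anomaly = -82.444 − (19.93) = -102.374 mGal
Complete Bouguer anomaly = -102.374 + 4.78 = -97.594 mGal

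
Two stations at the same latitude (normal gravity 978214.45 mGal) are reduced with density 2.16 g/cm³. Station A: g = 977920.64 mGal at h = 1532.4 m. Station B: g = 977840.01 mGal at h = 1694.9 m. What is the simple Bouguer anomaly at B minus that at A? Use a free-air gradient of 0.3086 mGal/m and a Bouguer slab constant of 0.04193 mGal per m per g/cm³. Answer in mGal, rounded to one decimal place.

-45.2

Δg_SB(A) = 977920.64 − 978214.45 + 0.3086×1532.4 − 0.04193×2.16×1532.4 = 40.30 mGal
Δg_SB(B) = 977840.01 − 978214.45 + 0.3086×1694.9 − 0.04193×2.16×1694.9 = -4.90 mGal
Difference = -4.90 − (40.30) = -45.20 mGal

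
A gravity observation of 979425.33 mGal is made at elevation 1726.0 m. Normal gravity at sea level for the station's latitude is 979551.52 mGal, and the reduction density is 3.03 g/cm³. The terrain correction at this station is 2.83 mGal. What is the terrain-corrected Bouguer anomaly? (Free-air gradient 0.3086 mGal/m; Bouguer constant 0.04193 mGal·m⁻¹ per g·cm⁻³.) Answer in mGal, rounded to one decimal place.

190.0

Free-air correction = 0.3086 × 1726.0 = 532.64 mGal
Free-air anomaly = 979425.33 − 979551.52 + (532.64) = 406.45 mGal
Bouguer slab correction = 0.04193 × 3.03 × 1726.0 = 219.28 mGal
Simple Bouguer anomaly = 406.45 − (219.28) = 187.17 mGal
Complete Bouguer anomaly = 187.17 + 2.83 = 190.00 mGal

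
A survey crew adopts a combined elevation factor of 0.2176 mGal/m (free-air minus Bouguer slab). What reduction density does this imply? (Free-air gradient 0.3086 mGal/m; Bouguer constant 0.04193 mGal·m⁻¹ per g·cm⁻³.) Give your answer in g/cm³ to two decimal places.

2.17

0.2176 = 0.3086 − 0.04193 × ρ
ρ = (0.3086 − 0.2176) / 0.04193 = 2.17 g/cm³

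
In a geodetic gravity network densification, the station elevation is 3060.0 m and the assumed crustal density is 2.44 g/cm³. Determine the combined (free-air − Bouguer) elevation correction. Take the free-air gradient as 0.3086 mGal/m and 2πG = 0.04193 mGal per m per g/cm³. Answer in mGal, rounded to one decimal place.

631.2

Combined gradient = 0.3086 − 0.04193 × 2.44 = 0.2062908 mGal/m
Combined elevation correction = 0.2062908 × 3060.0 = 631.2 mGal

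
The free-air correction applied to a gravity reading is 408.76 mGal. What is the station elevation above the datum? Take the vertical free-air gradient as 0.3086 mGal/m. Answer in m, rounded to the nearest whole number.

1325

h = 408.76 / 0.3086 = 1324.56 m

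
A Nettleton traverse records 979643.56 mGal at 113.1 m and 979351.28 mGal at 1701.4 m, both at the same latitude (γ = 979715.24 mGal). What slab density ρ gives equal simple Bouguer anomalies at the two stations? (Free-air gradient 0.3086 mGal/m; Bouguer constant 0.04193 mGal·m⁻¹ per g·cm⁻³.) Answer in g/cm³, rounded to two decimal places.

Δg_obs = 979351.28 − 979643.56 = -292.28 mGal over Δh = 1701.4 − 113.1 = 1588.3 m
Equal Bouguer anomalies ⇒ Δg_obs + (0.3086 − 0.04193ρ)·Δh = 0
0.3086 − 0.04193ρ = −Δg_obs/Δh = 0.18402
ρ = (0.3086 − 0.18402) / 0.04193 = 2.97 g/cm³

2.97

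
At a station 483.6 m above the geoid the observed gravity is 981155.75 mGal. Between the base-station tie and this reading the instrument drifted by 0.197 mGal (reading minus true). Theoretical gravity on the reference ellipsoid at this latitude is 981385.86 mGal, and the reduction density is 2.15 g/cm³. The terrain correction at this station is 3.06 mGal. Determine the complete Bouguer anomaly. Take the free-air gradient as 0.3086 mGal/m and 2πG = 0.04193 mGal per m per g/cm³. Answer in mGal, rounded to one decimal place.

-121.6

Drift-corrected reading = 981155.75 − (0.197) = 981155.553 mGal
Free-air correction = 0.3086 × 483.6 = 149.24 mGal
Free-air anomaly = 981155.553 − 981385.86 + (149.24) = -81.067 mGal
Bouguer slab correction = 0.04193 × 2.15 × 483.6 = 43.60 mGal
Simple Bouguer anomaly = -81.067 − (43.60) = -124.667 mGal
Complete Bouguer anomaly = -124.667 + 3.06 = -121.607 mGal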